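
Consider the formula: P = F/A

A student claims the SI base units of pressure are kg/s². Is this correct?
Units of each symbol in P = F/A:
  F (force): kg·m/s²
  A (area): m²  → in the denominator, contributes 1/m²

Multiplying the contributions: [kg·m/s²] · [1/m²]
Adding exponents of each base unit: kg: 1, m: -1, s: -2
SI base units of pressure: kg/(m·s²)

The claimed units kg/s² (exponents kg: 1, s: -2) do not match the derived units kg/(m·s²) (exponents kg: 1, m: -1, s: -2), so the claim is incorrect.

Answer: No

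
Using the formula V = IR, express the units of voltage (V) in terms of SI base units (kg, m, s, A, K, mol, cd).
Units of each symbol in V = IR:
  I (current): A
  R (resistance, in ohms): kg·m²/(s³·A²)

Multiplying the contributions: [A] · [kg·m²/(s³·A²)]
Adding exponents of each base unit: kg: 1, m: 2, s: -3, A: -1
SI base units of voltage: kg·m²/(s³·A)

Answer: kg·m²/(s³·A)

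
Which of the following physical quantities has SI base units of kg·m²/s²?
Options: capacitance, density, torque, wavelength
Checking the SI base units of each option:
  capacitance (C = Q/V): s⁴·A²/(kg·m²)  ✗
  density (ρ = m/V): kg/m³  ✗
  torque (τ = Fr): kg·m²/s²  ✓ matches
  wavelength (λ = v/f): m  ✗

Only torque has units kg·m²/s².

Answer: torque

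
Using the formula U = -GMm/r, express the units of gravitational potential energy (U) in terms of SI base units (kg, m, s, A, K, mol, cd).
Units of each symbol in U = -GMm/r:
  G (gravitational constant): m³/(kg·s²)
  M (mass): kg
  m (mass): kg
  r (distance): m  → in the denominator, contributes 1/m
  The minus sign does not affect the units.

Multiplying the contributions: [m³/(kg·s²)] · [kg] · [kg] · [1/m]
Adding exponents of each base unit: kg: 1, m: 2, s: -2
SI base units of gravitational potential energy: kg·m²/s²

Answer: kg·m²/s²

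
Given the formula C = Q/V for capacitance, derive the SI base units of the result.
Units of each symbol in C = Q/V:
  Q (charge, in coulombs): s·A
  V (voltage, in volts): kg·m²/(s³·A)  → in the denominator, contributes s³·A/(kg·m²)

Multiplying the contributions: [s·A] · [s³·A/(kg·m²)]
Adding exponents of each base unit: kg: -1, m: -2, s: 4, A: 2
SI base units of capacitance: s⁴·A²/(kg·m²)

Answer: s⁴·A²/(kg·m²)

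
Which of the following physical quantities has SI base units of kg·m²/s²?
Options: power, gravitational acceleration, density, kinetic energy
Checking the SI base units of each option:
  power (P = W/t): kg·m²/s³  ✗
  gravitational acceleration (g = GM/r²): m/s²  ✗
  density (ρ = m/V): kg/m³  ✗
  kinetic energy (E = ½mv²): kg·m²/s²  ✓ matches

Only kinetic energy has units kg·m²/s².

Answer: kinetic energy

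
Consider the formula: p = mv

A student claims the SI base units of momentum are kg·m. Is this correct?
Units of each symbol in p = mv:
  m (mass): kg
  v (velocity): m/s

Multiplying the contributions: [kg] · [m/s]
Adding exponents of each base unit: kg: 1, m: 1, s: -1
SI base units of momentum: kg·m/s

The claimed units kg·m (exponents kg: 1, m: 1) do not match the derived units kg·m/s (exponents kg: 1, m: 1, s: -1), so the claim is incorrect.

Answer: No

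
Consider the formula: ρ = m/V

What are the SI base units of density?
Units of each symbol in ρ = m/V:
  m (mass): kg
  V (volume): m³  → in the denominator, contributes 1/m³

Multiplying the contributions: [kg] · [1/m³]
Adding exponents of each base unit: kg: 1, m: -3
SI base units of density: kg/m³

Answer: kg/m³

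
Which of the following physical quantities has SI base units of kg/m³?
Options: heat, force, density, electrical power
Checking the SI base units of each option:
  heat (Q = mcΔT): kg·m²/s²  ✗
  force (F = ma): kg·m/s²  ✗
  density (ρ = m/V): kg/m³  ✓ matches
  electrical power (P = IV): kg·m²/s³  ✗

Only density has units kg/m³.

Answer: density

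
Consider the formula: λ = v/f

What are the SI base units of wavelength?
Units of each symbol in λ = v/f:
  v (wave speed): m/s
  f (frequency): 1/s  → in the denominator, contributes s

Multiplying the contributions: [m/s] · [s]
Adding exponents of each base unit: m: 1
SI base units of wavelength: m

Answer: m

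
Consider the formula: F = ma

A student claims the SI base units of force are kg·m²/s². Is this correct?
Units of each symbol in F = ma:
  m (mass): kg
  a (acceleration): m/s²

Multiplying the contributions: [kg] · [m/s²]
Adding exponents of each base unit: kg: 1, m: 1, s: -2
SI base units of force: kg·m/s²

The claimed units kg·m²/s² (exponents kg: 1, m: 2, s: -2) do not match the derived units kg·m/s² (exponents kg: 1, m: 1, s: -2), so the claim is incorrect.

Answer: No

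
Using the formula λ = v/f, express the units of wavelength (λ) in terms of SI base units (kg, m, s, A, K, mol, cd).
Units of each symbol in λ = v/f:
  v (wave speed): m/s
  f (frequency): 1/s  → in the denominator, contributes s

Multiplying the contributions: [m/s] · [s]
Adding exponents of each base unit: m: 1
SI base units of wavelength: m

Answer: m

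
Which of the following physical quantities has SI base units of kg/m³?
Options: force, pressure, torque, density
Checking the SI base units of each option:
  force (F = ma): kg·m/s²  ✗
  pressure (P = F/A): kg/(m·s²)  ✗
  torque (τ = Fr): kg·m²/s²  ✗
  density (ρ = m/V): kg/m³  ✓ matches

Only density has units kg/m³.

Answer: density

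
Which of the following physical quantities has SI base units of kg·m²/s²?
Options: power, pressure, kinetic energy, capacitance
Checking the SI base units of each option:
  power (P = W/t): kg·m²/s³  ✗
  pressure (P = F/A): kg/(m·s²)  ✗
  kinetic energy (E = ½mv²): kg·m²/s²  ✓ matches
  capacitance (C = Q/V): s⁴·A²/(kg·m²)  ✗

Only kinetic energy has units kg·m²/s².

Answer: kinetic energy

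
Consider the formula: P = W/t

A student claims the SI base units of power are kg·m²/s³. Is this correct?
Units of each symbol in P = W/t:
  W (work): kg·m²/s²
  t (time): s  → in the denominator, contributes 1/s

Multiplying the contributions: [kg·m²/s²] · [1/s]
Adding exponents of each base unit: kg: 1, m: 2, s: -3
SI base units of power: kg·m²/s³

The claimed units kg·m²/s³ match the derived units, so the claim is correct.

Answer: Yes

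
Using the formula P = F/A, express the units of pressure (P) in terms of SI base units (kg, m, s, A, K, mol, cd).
Units of each symbol in P = F/A:
  F (force): kg·m/s²
  A (area): m²  → in the denominator, contributes 1/m²

Multiplying the contributions: [kg·m/s²] · [1/m²]
Adding exponents of each base unit: kg: 1, m: -1, s: -2
SI base units of pressure: kg/(m·s²)

Answer: kg/(m·s²)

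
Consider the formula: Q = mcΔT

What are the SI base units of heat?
Units of each symbol in Q = mcΔT:
  m (mass): kg
  c (specific heat capacity, in J/(kg·K)): m²/(s²·K)
  ΔT (temperature change): K

Multiplying the contributions: [kg] · [m²/(s²·K)] · [K]
Adding exponents of each base unit: kg: 1, m: 2, s: -2
SI base units of heat: kg·m²/s²

Answer: kg·m²/s²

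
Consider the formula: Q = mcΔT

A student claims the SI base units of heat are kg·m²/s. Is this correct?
Units of each symbol in Q = mcΔT:
  m (mass): kg
  c (specific heat capacity, in J/(kg·K)): m²/(s²·K)
  ΔT (temperature change): K

Multiplying the contributions: [kg] · [m²/(s²·K)] · [K]
Adding exponents of each base unit: kg: 1, m: 2, s: -2
SI base units of heat: kg·m²/s²

The claimed units kg·m²/s (exponents kg: 1, m: 2, s: -1) do not match the derived units kg·m²/s² (exponents kg: 1, m: 2, s: -2), so the claim is incorrect.

Answer: No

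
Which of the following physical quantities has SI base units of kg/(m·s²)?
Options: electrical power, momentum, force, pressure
Checking the SI base units of each option:
  electrical power (P = IV): kg·m²/s³  ✗
  momentum (p = mv): kg·m/s  ✗
  force (F = ma): kg·m/s²  ✗
  pressure (P = F/A): kg/(m·s²)  ✓ matches

Only pressure has units kg/(m·s²).

Answer: pressure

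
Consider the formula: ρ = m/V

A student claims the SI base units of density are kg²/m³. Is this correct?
Units of each symbol in ρ = m/V:
  m (mass): kg
  V (volume): m³  → in the denominator, contributes 1/m³

Multiplying the contributions: [kg] · [1/m³]
Adding exponents of each base unit: kg: 1, m: -3
SI base units of density: kg/m³

The claimed units kg²/m³ (exponents kg: 2, m: -3) do not match the derived units kg/m³ (exponents kg: 1, m: -3), so the claim is incorrect.

Answer: No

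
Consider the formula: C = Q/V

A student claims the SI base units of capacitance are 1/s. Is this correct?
Units of each symbol in C = Q/V:
  Q (charge, in coulombs): s·A
  V (voltage, in volts): kg·m²/(s³·A)  → in the denominator, contributes s³·A/(kg·m²)

Multiplying the contributions: [s·A] · [s³·A/(kg·m²)]
Adding exponents of each base unit: kg: -1, m: -2, s: 4, A: 2
SI base units of capacitance: s⁴·A²/(kg·m²)

The claimed units 1/s (exponents s: -1) do not match the derived units s⁴·A²/(kg·m²) (exponents kg: -1, m: -2, s: 4, A: 2), so the claim is incorrect.

Answer: No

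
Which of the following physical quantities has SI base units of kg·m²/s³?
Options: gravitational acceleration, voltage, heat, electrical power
Checking the SI base units of each option:
  gravitational acceleration (g = GM/r²): m/s²  ✗
  voltage (V = IR): kg·m²/(s³·A)  ✗
  heat (Q = mcΔT): kg·m²/s²  ✗
  electrical power (P = IV): kg·m²/s³  ✓ matches

Only electrical power has units kg·m²/s³.

Answer: electrical power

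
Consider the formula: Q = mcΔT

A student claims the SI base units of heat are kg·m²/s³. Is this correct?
Units of each symbol in Q = mcΔT:
  m (mass): kg
  c (specific heat capacity, in J/(kg·K)): m²/(s²·K)
  ΔT (temperature change): K

Multiplying the contributions: [kg] · [m²/(s²·K)] · [K]
Adding exponents of each base unit: kg: 1, m: 2, s: -2
SI base units of heat: kg·m²/s²

The claimed units kg·m²/s³ (exponents kg: 1, m: 2, s: -3) do not match the derived units kg·m²/s² (exponents kg: 1, m: 2, s: -2), so the claim is incorrect.

Answer: No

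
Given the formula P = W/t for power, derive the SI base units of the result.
Units of each symbol in P = W/t:
  W (work): kg·m²/s²
  t (time): s  → in the denominator, contributes 1/s

Multiplying the contributions: [kg·m²/s²] · [1/s]
Adding exponents of each base unit: kg: 1, m: 2, s: -3
SI base units of power: kg·m²/s³

Answer: kg·m²/s³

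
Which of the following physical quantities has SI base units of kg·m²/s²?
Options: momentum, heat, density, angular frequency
Checking the SI base units of each option:
  momentum (p = mv): kg·m/s  ✗
  heat (Q = mcΔT): kg·m²/s²  ✓ matches
  density (ρ = m/V): kg/m³  ✗
  angular frequency (ω = 2πf): 1/s  ✗

Only heat has units kg·m²/s².

Answer: heat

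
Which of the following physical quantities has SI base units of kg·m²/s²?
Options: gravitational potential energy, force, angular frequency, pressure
Checking the SI base units of each option:
  gravitational potential energy (U = -GMm/r): kg·m²/s²  ✓ matches
  force (F = ma): kg·m/s²  ✗
  angular frequency (ω = 2πf): 1/s  ✗
  pressure (P = F/A): kg/(m·s²)  ✗

Only gravitational potential energy has units kg·m²/s².

Answer: gravitational potential energy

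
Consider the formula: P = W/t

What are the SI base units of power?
Units of each symbol in P = W/t:
  W (work): kg·m²/s²
  t (time): s  → in the denominator, contributes 1/s

Multiplying the contributions: [kg·m²/s²] · [1/s]
Adding exponents of each base unit: kg: 1, m: 2, s: -3
SI base units of power: kg·m²/s³

Answer: kg·m²/s³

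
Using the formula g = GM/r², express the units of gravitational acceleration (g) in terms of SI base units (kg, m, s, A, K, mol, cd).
Units of each symbol in g = GM/r²:
  G (gravitational constant): m³/(kg·s²)
  M (mass): kg
  r (distance): m  → to the power 2 in the denominator, contributes 1/m²

Multiplying the contributions: [m³/(kg·s²)] · [kg] · [1/m²]
Adding exponents of each base unit: m: 1, s: -2
SI base units of gravitational acceleration: m/s²

Answer: m/s²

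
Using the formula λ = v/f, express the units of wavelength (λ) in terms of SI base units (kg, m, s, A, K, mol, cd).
Units of each symbol in λ = v/f:
  v (wave speed): m/s
  f (frequency): 1/s  → in the denominator, contributes s

Multiplying the contributions: [m/s] · [s]
Adding exponents of each base unit: m: 1
SI base units of wavelength: m

Answer: m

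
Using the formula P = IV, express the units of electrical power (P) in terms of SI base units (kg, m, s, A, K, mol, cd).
Units of each symbol in P = IV:
  I (current): A
  V (voltage, in volts): kg·m²/(s³·A)

Multiplying the contributions: [A] · [kg·m²/(s³·A)]
Adding exponents of each base unit: kg: 1, m: 2, s: -3
SI base units of electrical power: kg·m²/s³

Answer: kg·m²/s³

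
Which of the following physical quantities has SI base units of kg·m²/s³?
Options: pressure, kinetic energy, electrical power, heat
Checking the SI base units of each option:
  pressure (P = F/A): kg/(m·s²)  ✗
  kinetic energy (E = ½mv²): kg·m²/s²  ✗
  electrical power (P = IV): kg·m²/s³  ✓ matches
  heat (Q = mcΔT): kg·m²/s²  ✗

Only electrical power has units kg·m²/s³.

Answer: electrical power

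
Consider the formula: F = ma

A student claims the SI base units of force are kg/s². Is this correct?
Units of each symbol in F = ma:
  m (mass): kg
  a (acceleration): m/s²

Multiplying the contributions: [kg] · [m/s²]
Adding exponents of each base unit: kg: 1, m: 1, s: -2
SI base units of force: kg·m/s²

The claimed units kg/s² (exponents kg: 1, s: -2) do not match the derived units kg·m/s² (exponents kg: 1, m: 1, s: -2), so the claim is incorrect.

Answer: No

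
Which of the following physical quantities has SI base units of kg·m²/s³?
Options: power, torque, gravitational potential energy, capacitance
Checking the SI base units of each option:
  power (P = W/t): kg·m²/s³  ✓ matches
  torque (τ = Fr): kg·m²/s²  ✗
  gravitational potential energy (U = -GMm/r): kg·m²/s²  ✗
  capacitance (C = Q/V): s⁴·A²/(kg·m²)  ✗

Only power has units kg·m²/s³.

Answer: power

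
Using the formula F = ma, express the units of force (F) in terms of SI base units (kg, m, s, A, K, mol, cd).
Units of each symbol in F = ma:
  m (mass): kg
  a (acceleration): m/s²

Multiplying the contributions: [kg] · [m/s²]
Adding exponents of each base unit: kg: 1, m: 1, s: -2
SI base units of force: kg·m/s²

Answer: kg·m/s²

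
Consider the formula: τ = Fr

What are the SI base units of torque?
Units of each symbol in τ = Fr:
  F (force): kg·m/s²
  r (lever arm): m

Multiplying the contributions: [kg·m/s²] · [m]
Adding exponents of each base unit: kg: 1, m: 2, s: -2
SI base units of torque: kg·m²/s²

Answer: kg·m²/s²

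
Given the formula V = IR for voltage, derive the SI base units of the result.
Units of each symbol in V = IR:
  I (current): A
  R (resistance, in ohms): kg·m²/(s³·A²)

Multiplying the contributions: [A] · [kg·m²/(s³·A²)]
Adding exponents of each base unit: kg: 1, m: 2, s: -3, A: -1
SI base units of voltage: kg·m²/(s³·A)

Answer: kg·m²/(s³·A)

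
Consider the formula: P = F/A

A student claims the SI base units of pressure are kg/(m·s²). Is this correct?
Units of each symbol in P = F/A:
  F (force): kg·m/s²
  A (area): m²  → in the denominator, contributes 1/m²

Multiplying the contributions: [kg·m/s²] · [1/m²]
Adding exponents of each base unit: kg: 1, m: -1, s: -2
SI base units of pressure: kg/(m·s²)

The claimed units kg/(m·s²) match the derived units, so the claim is correct.

Answer: Yes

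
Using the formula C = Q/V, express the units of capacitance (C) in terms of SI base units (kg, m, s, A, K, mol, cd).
Units of each symbol in C = Q/V:
  Q (charge, in coulombs): s·A
  V (voltage, in volts): kg·m²/(s³·A)  → in the denominator, contributes s³·A/(kg·m²)

Multiplying the contributions: [s·A] · [s³·A/(kg·m²)]
Adding exponents of each base unit: kg: -1, m: -2, s: 4, A: 2
SI base units of capacitance: s⁴·A²/(kg·m²)

Answer: s⁴·A²/(kg·m²)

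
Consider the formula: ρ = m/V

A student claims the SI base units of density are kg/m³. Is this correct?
Units of each symbol in ρ = m/V:
  m (mass): kg
  V (volume): m³  → in the denominator, contributes 1/m³

Multiplying the contributions: [kg] · [1/m³]
Adding exponents of each base unit: kg: 1, m: -3
SI base units of density: kg/m³

The claimed units kg/m³ match the derived units, so the claim is correct.

Answer: Yes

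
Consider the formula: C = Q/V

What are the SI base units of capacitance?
Units of each symbol in C = Q/V:
  Q (charge, in coulombs): s·A
  V (voltage, in volts): kg·m²/(s³·A)  → in the denominator, contributes s³·A/(kg·m²)

Multiplying the contributions: [s·A] · [s³·A/(kg·m²)]
Adding exponents of each base unit: kg: -1, m: -2, s: 4, A: 2
SI base units of capacitance: s⁴·A²/(kg·m²)

Answer: s⁴·A²/(kg·m²)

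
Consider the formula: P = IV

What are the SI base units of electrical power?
Units of each symbol in P = IV:
  I (current): A
  V (voltage, in volts): kg·m²/(s³·A)

Multiplying the contributions: [A] · [kg·m²/(s³·A)]
Adding exponents of each base unit: kg: 1, m: 2, s: -3
SI base units of electrical power: kg·m²/s³

Answer: kg·m²/s³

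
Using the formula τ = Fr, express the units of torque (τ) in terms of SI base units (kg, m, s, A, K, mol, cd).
Units of each symbol in τ = Fr:
  F (force): kg·m/s²
  r (lever arm): m

Multiplying the contributions: [kg·m/s²] · [m]
Adding exponents of each base unit: kg: 1, m: 2, s: -2
SI base units of torque: kg·m²/s²

Answer: kg·m²/s²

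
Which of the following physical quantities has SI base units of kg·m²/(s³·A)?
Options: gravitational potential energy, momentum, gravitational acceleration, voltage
Checking the SI base units of each option:
  gravitational potential energy (U = -GMm/r): kg·m²/s²  ✗
  momentum (p = mv): kg·m/s  ✗
  gravitational acceleration (g = GM/r²): m/s²  ✗
  voltage (V = IR): kg·m²/(s³·A)  ✓ matches

Only voltage has units kg·m²/(s³·A).

Answer: voltage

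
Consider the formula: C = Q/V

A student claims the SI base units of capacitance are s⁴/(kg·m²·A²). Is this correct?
Units of each symbol in C = Q/V:
  Q (charge, in coulombs): s·A
  V (voltage, in volts): kg·m²/(s³·A)  → in the denominator, contributes s³·A/(kg·m²)

Multiplying the contributions: [s·A] · [s³·A/(kg·m²)]
Adding exponents of each base unit: kg: -1, m: -2, s: 4, A: 2
SI base units of capacitance: s⁴·A²/(kg·m²)

The claimed units s⁴/(kg·m²·A²) (exponents kg: -1, m: -2, s: 4, A: -2) do not match the derived units s⁴·A²/(kg·m²) (exponents kg: -1, m: -2, s: 4, A: 2), so the claim is incorrect.

Answer: No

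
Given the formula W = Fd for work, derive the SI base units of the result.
Units of each symbol in W = Fd:
  F (force): kg·m/s²
  d (displacement): m

Multiplying the contributions: [kg·m/s²] · [m]
Adding exponents of each base unit: kg: 1, m: 2, s: -2
SI base units of work: kg·m²/s²

Answer: kg·m²/s²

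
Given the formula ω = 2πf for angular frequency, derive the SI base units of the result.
Units of each symbol in ω = 2πf:
  f (frequency): 1/s
  The factor 2π is dimensionless.

Multiplying the contributions: [1/s]
Adding exponents of each base unit: s: -1
SI base units of angular frequency: 1/s

Answer: 1/s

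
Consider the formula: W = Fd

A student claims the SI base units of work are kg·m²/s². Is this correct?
Units of each symbol in W = Fd:
  F (force): kg·m/s²
  d (displacement): m

Multiplying the contributions: [kg·m/s²] · [m]
Adding exponents of each base unit: kg: 1, m: 2, s: -2
SI base units of work: kg·m²/s²

The claimed units kg·m²/s² match the derived units, so the claim is correct.

Answer: Yes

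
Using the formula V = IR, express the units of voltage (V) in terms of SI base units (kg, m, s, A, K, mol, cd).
Units of each symbol in V = IR:
  I (current): A
  R (resistance, in ohms): kg·m²/(s³·A²)

Multiplying the contributions: [A] · [kg·m²/(s³·A²)]
Adding exponents of each base unit: kg: 1, m: 2, s: -3, A: -1
SI base units of voltage: kg·m²/(s³·A)

Answer: kg·m²/(s³·A)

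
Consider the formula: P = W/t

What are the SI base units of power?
Units of each symbol in P = W/t:
  W (work): kg·m²/s²
  t (time): s  → in the denominator, contributes 1/s

Multiplying the contributions: [kg·m²/s²] · [1/s]
Adding exponents of each base unit: kg: 1, m: 2, s: -3
SI base units of power: kg·m²/s³

Answer: kg·m²/s³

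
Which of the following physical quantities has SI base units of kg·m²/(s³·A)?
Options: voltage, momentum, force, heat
Checking the SI base units of each option:
  voltage (V = IR): kg·m²/(s³·A)  ✓ matches
  momentum (p = mv): kg·m/s  ✗
  force (F = ma): kg·m/s²  ✗
  heat (Q = mcΔT): kg·m²/s²  ✗

Only voltage has units kg·m²/(s³·A).

Answer: voltage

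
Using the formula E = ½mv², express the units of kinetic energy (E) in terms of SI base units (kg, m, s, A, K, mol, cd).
Units of each symbol in E = ½mv²:
  m (mass): kg
  v (speed): m/s  → to the power 2, contributes m²/s²
  The factor ½ is dimensionless.

Multiplying the contributions: [kg] · [m²/s²]
Adding exponents of each base unit: kg: 1, m: 2, s: -2
SI base units of kinetic energy: kg·m²/s²

Answer: kg·m²/s²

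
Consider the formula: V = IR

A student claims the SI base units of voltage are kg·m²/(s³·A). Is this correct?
Units of each symbol in V = IR:
  I (current): A
  R (resistance, in ohms): kg·m²/(s³·A²)

Multiplying the contributions: [A] · [kg·m²/(s³·A²)]
Adding exponents of each base unit: kg: 1, m: 2, s: -3, A: -1
SI base units of voltage: kg·m²/(s³·A)

The claimed units kg·m²/(s³·A) match the derived units, so the claim is correct.

Answer: Yes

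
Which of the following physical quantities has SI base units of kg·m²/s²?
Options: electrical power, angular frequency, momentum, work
Checking the SI base units of each option:
  electrical power (P = IV): kg·m²/s³  ✗
  angular frequency (ω = 2πf): 1/s  ✗
  momentum (p = mv): kg·m/s  ✗
  work (W = Fd): kg·m²/s²  ✓ matches

Only work has units kg·m²/s².

Answer: work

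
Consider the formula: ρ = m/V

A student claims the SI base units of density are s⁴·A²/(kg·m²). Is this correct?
Units of each symbol in ρ = m/V:
  m (mass): kg
  V (volume): m³  → in the denominator, contributes 1/m³

Multiplying the contributions: [kg] · [1/m³]
Adding exponents of each base unit: kg: 1, m: -3
SI base units of density: kg/m³

The claimed units s⁴·A²/(kg·m²) (exponents kg: -1, m: -2, s: 4, A: 2) do not match the derived units kg/m³ (exponents kg: 1, m: -3), so the claim is incorrect.

Answer: No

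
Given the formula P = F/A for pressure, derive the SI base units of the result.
Units of each symbol in P = F/A:
  F (force): kg·m/s²
  A (area): m²  → in the denominator, contributes 1/m²

Multiplying the contributions: [kg·m/s²] · [1/m²]
Adding exponents of each base unit: kg: 1, m: -1, s: -2
SI base units of pressure: kg/(m·s²)

Answer: kg/(m·s²)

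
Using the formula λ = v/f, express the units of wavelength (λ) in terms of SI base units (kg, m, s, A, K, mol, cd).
Units of each symbol in λ = v/f:
  v (wave speed): m/s
  f (frequency): 1/s  → in the denominator, contributes s

Multiplying the contributions: [m/s] · [s]
Adding exponents of each base unit: m: 1
SI base units of wavelength: m

Answer: m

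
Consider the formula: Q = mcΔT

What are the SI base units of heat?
Units of each symbol in Q = mcΔT:
  m (mass): kg
  c (specific heat capacity, in J/(kg·K)): m²/(s²·K)
  ΔT (temperature change): K

Multiplying the contributions: [kg] · [m²/(s²·K)] · [K]
Adding exponents of each base unit: kg: 1, m: 2, s: -2
SI base units of heat: kg·m²/s²

Answer: kg·m²/s²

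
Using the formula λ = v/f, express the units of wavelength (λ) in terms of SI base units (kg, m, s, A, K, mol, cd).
Units of each symbol in λ = v/f:
  v (wave speed): m/s
  f (frequency): 1/s  → in the denominator, contributes s

Multiplying the contributions: [m/s] · [s]
Adding exponents of each base unit: m: 1
SI base units of wavelength: m

Answer: m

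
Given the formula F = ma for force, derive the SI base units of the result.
Units of each symbol in F = ma:
  m (mass): kg
  a (acceleration): m/s²

Multiplying the contributions: [kg] · [m/s²]
Adding exponents of each base unit: kg: 1, m: 1, s: -2
SI base units of force: kg·m/s²

Answer: kg·m/s²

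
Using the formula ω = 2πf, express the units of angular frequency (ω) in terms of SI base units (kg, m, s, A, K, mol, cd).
Units of each symbol in ω = 2πf:
  f (frequency): 1/s
  The factor 2π is dimensionless.

Multiplying the contributions: [1/s]
Adding exponents of each base unit: s: -1
SI base units of angular frequency: 1/s

Answer: 1/s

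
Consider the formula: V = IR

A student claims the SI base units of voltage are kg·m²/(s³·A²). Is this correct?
Units of each symbol in V = IR:
  I (current): A
  R (resistance, in ohms): kg·m²/(s³·A²)

Multiplying the contributions: [A] · [kg·m²/(s³·A²)]
Adding exponents of each base unit: kg: 1, m: 2, s: -3, A: -1
SI base units of voltage: kg·m²/(s³·A)

The claimed units kg·m²/(s³·A²) (exponents kg: 1, m: 2, s: -3, A: -2) do not match the derived units kg·m²/(s³·A) (exponents kg: 1, m: 2, s: -3, A: -1), so the claim is incorrect.

Answer: No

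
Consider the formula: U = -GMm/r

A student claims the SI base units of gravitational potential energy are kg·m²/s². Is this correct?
Units of each symbol in U = -GMm/r:
  G (gravitational constant): m³/(kg·s²)
  M (mass): kg
  m (mass): kg
  r (distance): m  → in the denominator, contributes 1/m
  The minus sign does not affect the units.

Multiplying the contributions: [m³/(kg·s²)] · [kg] · [kg] · [1/m]
Adding exponents of each base unit: kg: 1, m: 2, s: -2
SI base units of gravitational potential energy: kg·m²/s²

The claimed units kg·m²/s² match the derived units, so the claim is correct.

Answer: Yes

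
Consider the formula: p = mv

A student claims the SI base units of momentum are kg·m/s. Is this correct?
Units of each symbol in p = mv:
  m (mass): kg
  v (velocity): m/s

Multiplying the contributions: [kg] · [m/s]
Adding exponents of each base unit: kg: 1, m: 1, s: -1
SI base units of momentum: kg·m/s

The claimed units kg·m/s match the derived units, so the claim is correct.

Answer: Yes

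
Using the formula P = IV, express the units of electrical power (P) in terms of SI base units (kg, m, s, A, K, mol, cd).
Units of each symbol in P = IV:
  I (current): A
  V (voltage, in volts): kg·m²/(s³·A)

Multiplying the contributions: [A] · [kg·m²/(s³·A)]
Adding exponents of each base unit: kg: 1, m: 2, s: -3
SI base units of electrical power: kg·m²/s³

Answer: kg·m²/s³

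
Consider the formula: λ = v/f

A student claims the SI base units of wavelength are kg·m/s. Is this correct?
Units of each symbol in λ = v/f:
  v (wave speed): m/s
  f (frequency): 1/s  → in the denominator, contributes s

Multiplying the contributions: [m/s] · [s]
Adding exponents of each base unit: m: 1
SI base units of wavelength: m

The claimed units kg·m/s (exponents kg: 1, m: 1, s: -1) do not match the derived units m (exponents m: 1), so the claim is incorrect.

Answer: No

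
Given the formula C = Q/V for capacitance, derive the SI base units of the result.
Units of each symbol in C = Q/V:
  Q (charge, in coulombs): s·A
  V (voltage, in volts): kg·m²/(s³·A)  → in the denominator, contributes s³·A/(kg·m²)

Multiplying the contributions: [s·A] · [s³·A/(kg·m²)]
Adding exponents of each base unit: kg: -1, m: -2, s: 4, A: 2
SI base units of capacitance: s⁴·A²/(kg·m²)

Answer: s⁴·A²/(kg·m²)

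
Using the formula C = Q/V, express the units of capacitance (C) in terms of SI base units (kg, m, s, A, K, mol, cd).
Units of each symbol in C = Q/V:
  Q (charge, in coulombs): s·A
  V (voltage, in volts): kg·m²/(s³·A)  → in the denominator, contributes s³·A/(kg·m²)

Multiplying the contributions: [s·A] · [s³·A/(kg·m²)]
Adding exponents of each base unit: kg: -1, m: -2, s: 4, A: 2
SI base units of capacitance: s⁴·A²/(kg·m²)

Answer: s⁴·A²/(kg·m²)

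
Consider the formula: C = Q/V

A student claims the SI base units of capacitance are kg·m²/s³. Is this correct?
Units of each symbol in C = Q/V:
  Q (charge, in coulombs): s·A
  V (voltage, in volts): kg·m²/(s³·A)  → in the denominator, contributes s³·A/(kg·m²)

Multiplying the contributions: [s·A] · [s³·A/(kg·m²)]
Adding exponents of each base unit: kg: -1, m: -2, s: 4, A: 2
SI base units of capacitance: s⁴·A²/(kg·m²)

The claimed units kg·m²/s³ (exponents kg: 1, m: 2, s: -3) do not match the derived units s⁴·A²/(kg·m²) (exponents kg: -1, m: -2, s: 4, A: 2), so the claim is incorrect.

Answer: No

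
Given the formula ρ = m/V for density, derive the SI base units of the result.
Units of each symbol in ρ = m/V:
  m (mass): kg
  V (volume): m³  → in the denominator, contributes 1/m³

Multiplying the contributions: [kg] · [1/m³]
Adding exponents of each base unit: kg: 1, m: -3
SI base units of density: kg/m³

Answer: kg/m³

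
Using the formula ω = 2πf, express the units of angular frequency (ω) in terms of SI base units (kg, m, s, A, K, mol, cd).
Units of each symbol in ω = 2πf:
  f (frequency): 1/s
  The factor 2π is dimensionless.

Multiplying the contributions: [1/s]
Adding exponents of each base unit: s: -1
SI base units of angular frequency: 1/s

Answer: 1/s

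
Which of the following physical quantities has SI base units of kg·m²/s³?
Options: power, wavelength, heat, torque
Checking the SI base units of each option:
  power (P = W/t): kg·m²/s³  ✓ matches
  wavelength (λ = v/f): m  ✗
  heat (Q = mcΔT): kg·m²/s²  ✗
  torque (τ = Fr): kg·m²/s²  ✗

Only power has units kg·m²/s³.

Answer: power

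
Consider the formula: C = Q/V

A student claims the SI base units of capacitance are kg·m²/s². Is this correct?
Units of each symbol in C = Q/V:
  Q (charge, in coulombs): s·A
  V (voltage, in volts): kg·m²/(s³·A)  → in the denominator, contributes s³·A/(kg·m²)

Multiplying the contributions: [s·A] · [s³·A/(kg·m²)]
Adding exponents of each base unit: kg: -1, m: -2, s: 4, A: 2
SI base units of capacitance: s⁴·A²/(kg·m²)

The claimed units kg·m²/s² (exponents kg: 1, m: 2, s: -2) do not match the derived units s⁴·A²/(kg·m²) (exponents kg: -1, m: -2, s: 4, A: 2), so the claim is incorrect.

Answer: No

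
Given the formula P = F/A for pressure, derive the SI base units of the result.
Units of each symbol in P = F/A:
  F (force): kg·m/s²
  A (area): m²  → in the denominator, contributes 1/m²

Multiplying the contributions: [kg·m/s²] · [1/m²]
Adding exponents of each base unit: kg: 1, m: -1, s: -2
SI base units of pressure: kg/(m·s²)

Answer: kg/(m·s²)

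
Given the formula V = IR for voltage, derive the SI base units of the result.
Units of each symbol in V = IR:
  I (current): A
  R (resistance, in ohms): kg·m²/(s³·A²)

Multiplying the contributions: [A] · [kg·m²/(s³·A²)]
Adding exponents of each base unit: kg: 1, m: 2, s: -3, A: -1
SI base units of voltage: kg·m²/(s³·A)

Answer: kg·m²/(s³·A)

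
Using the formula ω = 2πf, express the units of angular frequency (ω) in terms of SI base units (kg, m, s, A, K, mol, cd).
Units of each symbol in ω = 2πf:
  f (frequency): 1/s
  The factor 2π is dimensionless.

Multiplying the contributions: [1/s]
Adding exponents of each base unit: s: -1
SI base units of angular frequency: 1/s

Answer: 1/s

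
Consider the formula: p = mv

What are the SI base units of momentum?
Units of each symbol in p = mv:
  m (mass): kg
  v (velocity): m/s

Multiplying the contributions: [kg] · [m/s]
Adding exponents of each base unit: kg: 1, m: 1, s: -1
SI base units of momentum: kg·m/s

Answer: kg·m/s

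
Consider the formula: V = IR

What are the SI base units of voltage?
Units of each symbol in V = IR:
  I (current): A
  R (resistance, in ohms): kg·m²/(s³·A²)

Multiplying the contributions: [A] · [kg·m²/(s³·A²)]
Adding exponents of each base unit: kg: 1, m: 2, s: -3, A: -1
SI base units of voltage: kg·m²/(s³·A)

Answer: kg·m²/(s³·A)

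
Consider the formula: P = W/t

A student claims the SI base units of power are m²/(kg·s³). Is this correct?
Units of each symbol in P = W/t:
  W (work): kg·m²/s²
  t (time): s  → in the denominator, contributes 1/s

Multiplying the contributions: [kg·m²/s²] · [1/s]
Adding exponents of each base unit: kg: 1, m: 2, s: -3
SI base units of power: kg·m²/s³

The claimed units m²/(kg·s³) (exponents kg: -1, m: 2, s: -3) do not match the derived units kg·m²/s³ (exponents kg: 1, m: 2, s: -3), so the claim is incorrect.

Answer: No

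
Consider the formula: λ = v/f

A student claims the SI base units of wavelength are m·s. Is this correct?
Units of each symbol in λ = v/f:
  v (wave speed): m/s
  f (frequency): 1/s  → in the denominator, contributes s

Multiplying the contributions: [m/s] · [s]
Adding exponents of each base unit: m: 1
SI base units of wavelength: m

The claimed units m·s (exponents m: 1, s: 1) do not match the derived units m (exponents m: 1), so the claim is incorrect.

Answer: No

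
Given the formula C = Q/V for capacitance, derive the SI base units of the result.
Units of each symbol in C = Q/V:
  Q (charge, in coulombs): s·A
  V (voltage, in volts): kg·m²/(s³·A)  → in the denominator, contributes s³·A/(kg·m²)

Multiplying the contributions: [s·A] · [s³·A/(kg·m²)]
Adding exponents of each base unit: kg: -1, m: -2, s: 4, A: 2
SI base units of capacitance: s⁴·A²/(kg·m²)

Answer: s⁴·A²/(kg·m²)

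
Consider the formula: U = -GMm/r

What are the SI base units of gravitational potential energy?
Units of each symbol in U = -GMm/r:
  G (gravitational constant): m³/(kg·s²)
  M (mass): kg
  m (mass): kg
  r (distance): m  → in the denominator, contributes 1/m
  The minus sign does not affect the units.

Multiplying the contributions: [m³/(kg·s²)] · [kg] · [kg] · [1/m]
Adding exponents of each base unit: kg: 1, m: 2, s: -2
SI base units of gravitational potential energy: kg·m²/s²

Answer: kg·m²/s²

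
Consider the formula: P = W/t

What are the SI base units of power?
Units of each symbol in P = W/t:
  W (work): kg·m²/s²
  t (time): s  → in the denominator, contributes 1/s

Multiplying the contributions: [kg·m²/s²] · [1/s]
Adding exponents of each base unit: kg: 1, m: 2, s: -3
SI base units of power: kg·m²/s³

Answer: kg·m²/s³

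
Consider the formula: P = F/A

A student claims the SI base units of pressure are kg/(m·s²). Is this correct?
Units of each symbol in P = F/A:
  F (force): kg·m/s²
  A (area): m²  → in the denominator, contributes 1/m²

Multiplying the contributions: [kg·m/s²] · [1/m²]
Adding exponents of each base unit: kg: 1, m: -1, s: -2
SI base units of pressure: kg/(m·s²)

The claimed units kg/(m·s²) match the derived units, so the claim is correct.

Answer: Yes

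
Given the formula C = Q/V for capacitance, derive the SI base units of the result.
Units of each symbol in C = Q/V:
  Q (charge, in coulombs): s·A
  V (voltage, in volts): kg·m²/(s³·A)  → in the denominator, contributes s³·A/(kg·m²)

Multiplying the contributions: [s·A] · [s³·A/(kg·m²)]
Adding exponents of each base unit: kg: -1, m: -2, s: 4, A: 2
SI base units of capacitance: s⁴·A²/(kg·m²)

Answer: s⁴·A²/(kg·m²)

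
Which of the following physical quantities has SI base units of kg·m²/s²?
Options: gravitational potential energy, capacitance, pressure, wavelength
Checking the SI base units of each option:
  gravitational potential energy (U = -GMm/r): kg·m²/s²  ✓ matches
  capacitance (C = Q/V): s⁴·A²/(kg·m²)  ✗
  pressure (P = F/A): kg/(m·s²)  ✗
  wavelength (λ = v/f): m  ✗

Only gravitational potential energy has units kg·m²/s².

Answer: gravitational potential energy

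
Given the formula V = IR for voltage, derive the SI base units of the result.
Units of each symbol in V = IR:
  I (current): A
  R (resistance, in ohms): kg·m²/(s³·A²)

Multiplying the contributions: [A] · [kg·m²/(s³·A²)]
Adding exponents of each base unit: kg: 1, m: 2, s: -3, A: -1
SI base units of voltage: kg·m²/(s³·A)

Answer: kg·m²/(s³·A)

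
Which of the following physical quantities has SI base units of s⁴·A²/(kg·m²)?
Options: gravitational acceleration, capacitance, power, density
Checking the SI base units of each option:
  gravitational acceleration (g = GM/r²): m/s²  ✗
  capacitance (C = Q/V): s⁴·A²/(kg·m²)  ✓ matches
  power (P = W/t): kg·m²/s³  ✗
  density (ρ = m/V): kg/m³  ✗

Only capacitance has units s⁴·A²/(kg·m²).

Answer: capacitance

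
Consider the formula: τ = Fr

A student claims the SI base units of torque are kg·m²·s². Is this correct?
Units of each symbol in τ = Fr:
  F (force): kg·m/s²
  r (lever arm): m

Multiplying the contributions: [kg·m/s²] · [m]
Adding exponents of each base unit: kg: 1, m: 2, s: -2
SI base units of torque: kg·m²/s²

The claimed units kg·m²·s² (exponents kg: 1, m: 2, s: 2) do not match the derived units kg·m²/s² (exponents kg: 1, m: 2, s: -2), so the claim is incorrect.

Answer: No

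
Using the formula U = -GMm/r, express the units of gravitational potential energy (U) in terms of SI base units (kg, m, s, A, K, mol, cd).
Units of each symbol in U = -GMm/r:
  G (gravitational constant): m³/(kg·s²)
  M (mass): kg
  m (mass): kg
  r (distance): m  → in the denominator, contributes 1/m
  The minus sign does not affect the units.

Multiplying the contributions: [m³/(kg·s²)] · [kg] · [kg] · [1/m]
Adding exponents of each base unit: kg: 1, m: 2, s: -2
SI base units of gravitational potential energy: kg·m²/s²

Answer: kg·m²/s²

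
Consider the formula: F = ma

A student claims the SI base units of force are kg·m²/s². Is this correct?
Units of each symbol in F = ma:
  m (mass): kg
  a (acceleration): m/s²

Multiplying the contributions: [kg] · [m/s²]
Adding exponents of each base unit: kg: 1, m: 1, s: -2
SI base units of force: kg·m/s²

The claimed units kg·m²/s² (exponents kg: 1, m: 2, s: -2) do not match the derived units kg·m/s² (exponents kg: 1, m: 1, s: -2), so the claim is incorrect.

Answer: No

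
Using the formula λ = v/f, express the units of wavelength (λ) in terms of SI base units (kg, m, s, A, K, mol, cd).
Units of each symbol in λ = v/f:
  v (wave speed): m/s
  f (frequency): 1/s  → in the denominator, contributes s

Multiplying the contributions: [m/s] · [s]
Adding exponents of each base unit: m: 1
SI base units of wavelength: m

Answer: m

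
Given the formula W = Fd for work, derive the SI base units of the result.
Units of each symbol in W = Fd:
  F (force): kg·m/s²
  d (displacement): m

Multiplying the contributions: [kg·m/s²] · [m]
Adding exponents of each base unit: kg: 1, m: 2, s: -2
SI base units of work: kg·m²/s²

Answer: kg·m²/s²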